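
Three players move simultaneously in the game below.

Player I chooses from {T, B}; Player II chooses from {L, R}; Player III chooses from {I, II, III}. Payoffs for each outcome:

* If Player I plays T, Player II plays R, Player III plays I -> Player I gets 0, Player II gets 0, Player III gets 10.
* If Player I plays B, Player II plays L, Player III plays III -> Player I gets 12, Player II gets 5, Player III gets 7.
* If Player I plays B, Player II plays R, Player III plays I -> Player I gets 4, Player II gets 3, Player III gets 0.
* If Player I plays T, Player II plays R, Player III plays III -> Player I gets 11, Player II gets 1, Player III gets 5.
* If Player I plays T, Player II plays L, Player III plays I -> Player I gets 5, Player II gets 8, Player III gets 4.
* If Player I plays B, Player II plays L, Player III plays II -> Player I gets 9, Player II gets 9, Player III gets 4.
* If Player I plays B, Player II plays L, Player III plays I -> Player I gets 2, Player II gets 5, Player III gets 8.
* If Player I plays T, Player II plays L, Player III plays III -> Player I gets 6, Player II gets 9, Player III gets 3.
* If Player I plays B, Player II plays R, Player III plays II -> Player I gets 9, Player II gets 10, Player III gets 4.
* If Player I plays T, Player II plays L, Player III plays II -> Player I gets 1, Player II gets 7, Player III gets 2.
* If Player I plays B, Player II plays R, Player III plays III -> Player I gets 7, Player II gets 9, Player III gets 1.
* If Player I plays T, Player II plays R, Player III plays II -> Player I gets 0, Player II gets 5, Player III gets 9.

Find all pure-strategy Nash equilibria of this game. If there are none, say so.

The pure Nash equilibria are (T, L, I); (B, R, II).

Mark each player's best response to every combination of opponents' strategies; a profile where every player is best-responding is a pure Nash equilibrium.
Player I against (L, I): payoffs 5, 2 → best response T.
Player I against (L, II): payoffs 1, 9 → best response B.
Player I against (L, III): payoffs 6, 12 → best response B.
Player I against (R, I): payoffs 0, 4 → best response B.
Player I against (R, II): payoffs 0, 9 → best response B.
Player I against (R, III): payoffs 11, 7 → best response T.
Player II against (T, I): payoffs 8, 0 → best response L.
Player II against (T, II): payoffs 7, 5 → best response L.
Player II against (T, III): payoffs 9, 1 → best response L.
Player II against (B, I): payoffs 5, 3 → best response L.
Player II against (B, II): payoffs 9, 10 → best response R.
Player II against (B, III): payoffs 5, 9 → best response R.
Player III against (T, L): payoffs 4, 2, 3 → best response I.
Player III against (T, R): payoffs 10, 9, 5 → best response I.
Player III against (B, L): payoffs 8, 4, 7 → best response I.
Player III against (B, R): payoffs 0, 4, 1 → best response II.
Mutual best responses: (T, L, I); (B, R, II).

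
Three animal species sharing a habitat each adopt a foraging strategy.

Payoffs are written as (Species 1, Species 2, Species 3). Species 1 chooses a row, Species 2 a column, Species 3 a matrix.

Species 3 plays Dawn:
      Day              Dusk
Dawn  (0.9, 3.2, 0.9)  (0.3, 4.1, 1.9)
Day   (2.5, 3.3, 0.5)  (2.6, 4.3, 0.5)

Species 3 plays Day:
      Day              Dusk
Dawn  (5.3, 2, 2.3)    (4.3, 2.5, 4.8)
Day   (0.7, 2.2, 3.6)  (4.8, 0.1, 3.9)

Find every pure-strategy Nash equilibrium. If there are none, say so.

This game has no pure Nash equilibrium.

Species 1 against (Day, Dawn): payoffs 0.9, 2.5 → best response Day.
Species 1 against (Day, Day): payoffs 5.3, 0.7 → best response Dawn.
Species 1 against (Dusk, Dawn): payoffs 0.3, 2.6 → best response Day.
Species 1 against (Dusk, Day): payoffs 4.3, 4.8 → best response Day.
Species 2 against (Dawn, Dawn): payoffs 3.2, 4.1 → best response Dusk.
Species 2 against (Dawn, Day): payoffs 2, 2.5 → best response Dusk.
Species 2 against (Day, Dawn): payoffs 3.3, 4.3 → best response Dusk.
Species 2 against (Day, Day): payoffs 2.2, 0.1 → best response Day.
Species 3 against (Dawn, Day): payoffs 0.9, 2.3 → best response Day.
Species 3 against (Dawn, Dusk): payoffs 1.9, 4.8 → best response Day.
Species 3 against (Day, Day): payoffs 0.5, 3.6 → best response Day.
Species 3 against (Day, Dusk): payoffs 0.5, 3.9 → best response Day.
No profile is a mutual best response for all players.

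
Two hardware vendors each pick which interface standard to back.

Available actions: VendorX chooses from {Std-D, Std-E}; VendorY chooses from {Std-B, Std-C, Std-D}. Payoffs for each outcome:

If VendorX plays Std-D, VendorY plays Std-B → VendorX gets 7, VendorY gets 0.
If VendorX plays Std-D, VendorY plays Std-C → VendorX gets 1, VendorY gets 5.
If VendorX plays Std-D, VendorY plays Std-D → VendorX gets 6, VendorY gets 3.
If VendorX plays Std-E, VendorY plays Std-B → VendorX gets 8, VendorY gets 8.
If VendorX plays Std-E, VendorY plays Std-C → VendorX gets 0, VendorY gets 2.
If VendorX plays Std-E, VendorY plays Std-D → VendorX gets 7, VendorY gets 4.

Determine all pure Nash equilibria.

Pure-strategy Nash equilibria: (Std-D, Std-C), (Std-E, Std-B)

(Std-D, Std-B): VendorX can switch to Std-E (7 → 8). Not NE.
(Std-D, Std-C): VendorX gets 1, best alternative 0; VendorY gets 5, best alternative 3. No profitable deviation — NE.
(Std-D, Std-D): VendorX can switch to Std-E (6 → 7). Not NE.
(Std-E, Std-B): VendorX gets 8, best alternative 7; VendorY gets 8, best alternative 4. No profitable deviation — NE.
(Std-E, Std-C): VendorX can switch to Std-D (0 → 1). Not NE.
(Std-E, Std-D): VendorY can switch to Std-B (4 → 8). Not NE.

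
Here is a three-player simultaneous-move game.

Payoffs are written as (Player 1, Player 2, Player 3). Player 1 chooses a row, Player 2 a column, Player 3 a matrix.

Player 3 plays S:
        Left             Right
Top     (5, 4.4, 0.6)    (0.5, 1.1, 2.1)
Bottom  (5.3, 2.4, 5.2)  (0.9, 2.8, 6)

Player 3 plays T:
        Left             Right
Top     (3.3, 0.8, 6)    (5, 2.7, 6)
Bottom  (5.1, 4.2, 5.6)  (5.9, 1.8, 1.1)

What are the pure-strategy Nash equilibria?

Player 1 against (Left, S): payoffs 5, 5.3 → best response Bottom.
Player 1 against (Left, T): payoffs 3.3, 5.1 → best response Bottom.
Player 1 against (Right, S): payoffs 0.5, 0.9 → best response Bottom.
Player 1 against (Right, T): payoffs 5, 5.9 → best response Bottom.
Player 2 against (Top, S): payoffs 4.4, 1.1 → best response Left.
Player 2 against (Top, T): payoffs 0.8, 2.7 → best response Right.
Player 2 against (Bottom, S): payoffs 2.4, 2.8 → best response Right.
Player 2 against (Bottom, T): payoffs 4.2, 1.8 → best response Left.
Player 3 against (Top, Left): payoffs 0.6, 6 → best response T.
Player 3 against (Top, Right): payoffs 2.1, 6 → best response T.
Player 3 against (Bottom, Left): payoffs 5.2, 5.6 → best response T.
Player 3 against (Bottom, Right): payoffs 6, 1.1 → best response S.
Mutual best responses: (Bottom, Left, T); (Bottom, Right, S).

The pure Nash equilibria are (Bottom, Left, T), (Bottom, Right, S).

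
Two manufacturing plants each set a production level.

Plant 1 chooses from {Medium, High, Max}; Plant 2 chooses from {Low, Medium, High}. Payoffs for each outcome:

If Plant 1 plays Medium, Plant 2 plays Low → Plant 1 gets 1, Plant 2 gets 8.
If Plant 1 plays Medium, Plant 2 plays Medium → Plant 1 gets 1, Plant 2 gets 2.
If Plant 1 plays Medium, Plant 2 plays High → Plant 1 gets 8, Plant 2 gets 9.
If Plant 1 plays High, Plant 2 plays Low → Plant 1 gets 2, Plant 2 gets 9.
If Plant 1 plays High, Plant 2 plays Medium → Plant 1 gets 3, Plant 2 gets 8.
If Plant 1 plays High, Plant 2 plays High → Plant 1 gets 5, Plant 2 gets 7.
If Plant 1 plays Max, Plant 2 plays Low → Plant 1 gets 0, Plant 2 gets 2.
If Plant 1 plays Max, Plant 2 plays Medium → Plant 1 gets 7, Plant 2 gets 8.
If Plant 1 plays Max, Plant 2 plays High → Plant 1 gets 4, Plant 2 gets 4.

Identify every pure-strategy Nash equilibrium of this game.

Plant 1 against Low: payoffs 1, 2, 0 → best response High.
Plant 1 against Medium: payoffs 1, 3, 7 → best response Max.
Plant 1 against High: payoffs 8, 5, 4 → best response Medium.
Plant 2 against Medium: payoffs 8, 2, 9 → best response High.
Plant 2 against High: payoffs 9, 8, 7 → best response Low.
Plant 2 against Max: payoffs 2, 8, 4 → best response Medium.
Mutual best responses: (Medium, High); (High, Low); (Max, Medium).

Pure-strategy Nash equilibria: (Medium, High); (High, Low); (Max, Medium)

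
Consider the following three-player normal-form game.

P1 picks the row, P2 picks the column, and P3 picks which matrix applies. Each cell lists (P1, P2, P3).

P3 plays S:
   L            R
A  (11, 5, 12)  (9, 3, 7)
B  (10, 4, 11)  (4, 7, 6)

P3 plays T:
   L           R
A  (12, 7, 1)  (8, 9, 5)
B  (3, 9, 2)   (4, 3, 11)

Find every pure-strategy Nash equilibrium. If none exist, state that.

For each strategy profile, look for a profitable unilateral deviation.
(A, L, S): P1 gets 11, best alternative 10; P2 gets 5, best alternative 3; P3 gets 12, best alternative 1. No profitable deviation — NE.
(A, L, T): P2 can switch to R (7 → 9). Not NE.
(A, R, S): P2 can switch to L (3 → 5). Not NE.
(A, R, T): P3 can switch to S (5 → 7). Not NE.
(B, L, S): P1 can switch to A (10 → 11). Not NE.
(B, L, T): P1 can switch to A (3 → 12). Not NE.
(B, R, S): P1 can switch to A (4 → 9). Not NE.
(B, R, T): P1 can switch to A (4 → 8). Not NE.

(A, L, S)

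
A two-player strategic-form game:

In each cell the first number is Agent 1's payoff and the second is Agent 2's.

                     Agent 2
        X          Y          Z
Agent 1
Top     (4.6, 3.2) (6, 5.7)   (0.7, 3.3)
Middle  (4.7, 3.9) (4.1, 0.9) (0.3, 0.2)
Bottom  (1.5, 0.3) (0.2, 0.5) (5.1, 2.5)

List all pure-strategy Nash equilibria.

The pure Nash equilibria are (Top, Y), (Middle, X), (Bottom, Z).

For each strategy profile, look for a profitable unilateral deviation.
(Top, X): Agent 1 can switch to Middle (4.6 → 4.7). Not NE.
(Top, Y): Agent 1 gets 6, best alternative 4.1; Agent 2 gets 5.7, best alternative 3.3. No profitable deviation — NE.
(Top, Z): Agent 1 can switch to Bottom (0.7 → 5.1). Not NE.
(Middle, X): Agent 1 gets 4.7, best alternative 4.6; Agent 2 gets 3.9, best alternative 0.9. No profitable deviation — NE.
(Middle, Y): Agent 1 can switch to Top (4.1 → 6). Not NE.
(Middle, Z): Agent 1 can switch to Top (0.3 → 0.7). Not NE.
(Bottom, X): Agent 1 can switch to Top (1.5 → 4.6). Not NE.
(Bottom, Y): Agent 1 can switch to Top (0.2 → 6). Not NE.
(Bottom, Z): Agent 1 gets 5.1, best alternative 0.7; Agent 2 gets 2.5, best alternative 0.5. No profitable deviation — NE.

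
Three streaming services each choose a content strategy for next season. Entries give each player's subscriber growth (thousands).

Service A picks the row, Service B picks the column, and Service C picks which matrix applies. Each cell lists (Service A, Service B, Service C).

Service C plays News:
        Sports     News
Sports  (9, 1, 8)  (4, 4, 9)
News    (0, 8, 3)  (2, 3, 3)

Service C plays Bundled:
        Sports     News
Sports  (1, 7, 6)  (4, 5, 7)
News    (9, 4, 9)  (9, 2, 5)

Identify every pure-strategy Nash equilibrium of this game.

Service A against (Sports, News): payoffs 9, 0 → best response Sports.
Service A against (Sports, Bundled): payoffs 1, 9 → best response News.
Service A against (News, News): payoffs 4, 2 → best response Sports.
Service A against (News, Bundled): payoffs 4, 9 → best response News.
Service B against (Sports, News): payoffs 1, 4 → best response News.
Service B against (Sports, Bundled): payoffs 7, 5 → best response Sports.
Service B against (News, News): payoffs 8, 3 → best response Sports.
Service B against (News, Bundled): payoffs 4, 2 → best response Sports.
Service C against (Sports, Sports): payoffs 8, 6 → best response News.
Service C against (Sports, News): payoffs 9, 7 → best response News.
Service C against (News, Sports): payoffs 3, 9 → best response Bundled.
Service C against (News, News): payoffs 3, 5 → best response Bundled.
Mutual best responses: (Sports, News, News); (News, Sports, Bundled).

(Sports, News, News), (News, Sports, Bundled)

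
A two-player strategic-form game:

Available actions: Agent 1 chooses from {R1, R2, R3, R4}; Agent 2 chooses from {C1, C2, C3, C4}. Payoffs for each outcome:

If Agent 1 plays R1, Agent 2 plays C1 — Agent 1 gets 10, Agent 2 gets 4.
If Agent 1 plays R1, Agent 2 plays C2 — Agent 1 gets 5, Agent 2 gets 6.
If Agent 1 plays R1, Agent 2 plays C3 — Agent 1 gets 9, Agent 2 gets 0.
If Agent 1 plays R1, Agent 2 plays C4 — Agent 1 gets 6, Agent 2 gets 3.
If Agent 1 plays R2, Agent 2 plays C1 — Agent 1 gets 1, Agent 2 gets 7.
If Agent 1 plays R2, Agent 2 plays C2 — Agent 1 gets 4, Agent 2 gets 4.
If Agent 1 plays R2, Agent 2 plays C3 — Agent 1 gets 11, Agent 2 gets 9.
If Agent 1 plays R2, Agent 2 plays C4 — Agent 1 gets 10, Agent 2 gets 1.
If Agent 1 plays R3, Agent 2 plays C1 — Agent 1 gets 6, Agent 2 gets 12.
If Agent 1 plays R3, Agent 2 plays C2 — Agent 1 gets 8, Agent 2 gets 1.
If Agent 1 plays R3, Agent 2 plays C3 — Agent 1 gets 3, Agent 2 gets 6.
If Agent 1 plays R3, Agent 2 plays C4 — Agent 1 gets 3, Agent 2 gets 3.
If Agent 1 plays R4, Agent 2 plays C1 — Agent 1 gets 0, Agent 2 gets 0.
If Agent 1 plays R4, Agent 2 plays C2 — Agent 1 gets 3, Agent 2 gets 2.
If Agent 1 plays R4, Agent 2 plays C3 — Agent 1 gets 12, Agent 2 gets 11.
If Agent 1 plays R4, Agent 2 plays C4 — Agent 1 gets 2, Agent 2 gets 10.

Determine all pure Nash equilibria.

(R1, C1): Agent 2 can switch to C2 (4 → 6). Not NE.
(R1, C2): Agent 1 can switch to R3 (5 → 8). Not NE.
(R1, C3): Agent 1 can switch to R2 (9 → 11). Not NE.
(R1, C4): Agent 1 can switch to R2 (6 → 10). Not NE.
(R2, C1): Agent 1 can switch to R1 (1 → 10). Not NE.
(R2, C2): Agent 1 can switch to R1 (4 → 5). Not NE.
(R2, C3): Agent 1 can switch to R4 (11 → 12). Not NE.
(R2, C4): Agent 2 can switch to C1 (1 → 7). Not NE.
(R3, C1): Agent 1 can switch to R1 (6 → 10). Not NE.
(R3, C2): Agent 2 can switch to C1 (1 → 12). Not NE.
(R3, C3): Agent 1 can switch to R1 (3 → 9). Not NE.
(R3, C4): Agent 1 can switch to R1 (3 → 6). Not NE.
(R4, C3): Agent 1 gets 12, best alternative 11; Agent 2 gets 11, best alternative 10. No profitable deviation — NE.
(The remaining 3 profiles each have a profitable deviation by the same check.)

Pure NE: (R4, C3)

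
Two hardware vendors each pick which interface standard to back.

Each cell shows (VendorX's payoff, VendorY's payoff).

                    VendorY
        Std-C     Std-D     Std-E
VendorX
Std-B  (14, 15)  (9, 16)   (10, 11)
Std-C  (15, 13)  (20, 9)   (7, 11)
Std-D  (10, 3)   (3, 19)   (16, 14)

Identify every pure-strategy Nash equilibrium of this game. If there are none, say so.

VendorX against Std-C: payoffs 14, 15, 10 → best response Std-C.
VendorX against Std-D: payoffs 9, 20, 3 → best response Std-C.
VendorX against Std-E: payoffs 10, 7, 16 → best response Std-D.
VendorY against Std-B: payoffs 15, 16, 11 → best response Std-D.
VendorY against Std-C: payoffs 13, 9, 11 → best response Std-C.
VendorY against Std-D: payoffs 3, 19, 14 → best response Std-D.
Mutual best responses: (Std-C, Std-C).

(Std-C, Std-C)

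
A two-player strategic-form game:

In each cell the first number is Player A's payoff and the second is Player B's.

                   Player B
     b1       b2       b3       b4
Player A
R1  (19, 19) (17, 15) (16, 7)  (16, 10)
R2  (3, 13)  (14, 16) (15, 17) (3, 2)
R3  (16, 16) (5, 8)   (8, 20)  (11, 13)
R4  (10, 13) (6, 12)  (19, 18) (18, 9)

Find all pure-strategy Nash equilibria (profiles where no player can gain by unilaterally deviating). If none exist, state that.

For each player, find the best response to each opponent profile; mutual best responses are the pure NE.
Player A against b1: payoffs 19, 3, 16, 10 → best response R1.
Player A against b2: payoffs 17, 14, 5, 6 → best response R1.
Player A against b3: payoffs 16, 15, 8, 19 → best response R4.
Player A against b4: payoffs 16, 3, 11, 18 → best response R4.
Player B against R1: payoffs 19, 15, 7, 10 → best response b1.
Player B against R2: payoffs 13, 16, 17, 2 → best response b3.
Player B against R3: payoffs 16, 8, 20, 13 → best response b3.
Player B against R4: payoffs 13, 12, 18, 9 → best response b3.
Mutual best responses: (R1, b1); (R4, b3).

(R1, b1); (R4, b3)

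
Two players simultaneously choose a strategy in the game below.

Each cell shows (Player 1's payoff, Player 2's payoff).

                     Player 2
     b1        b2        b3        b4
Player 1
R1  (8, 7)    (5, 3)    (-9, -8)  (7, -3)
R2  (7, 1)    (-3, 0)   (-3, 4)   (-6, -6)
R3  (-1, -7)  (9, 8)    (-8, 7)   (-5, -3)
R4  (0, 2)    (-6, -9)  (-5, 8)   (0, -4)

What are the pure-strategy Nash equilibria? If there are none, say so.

(R1, b1): Player 1 gets 8, best alternative 7; Player 2 gets 7, best alternative 3. No profitable deviation — NE.
(R1, b2): Player 1 can switch to R3 (5 → 9). Not NE.
(R1, b3): Player 1 can switch to R2 (-9 → -3). Not NE.
(R1, b4): Player 2 can switch to b1 (-3 → 7). Not NE.
(R2, b1): Player 1 can switch to R1 (7 → 8). Not NE.
(R2, b2): Player 1 can switch to R1 (-3 → 5). Not NE.
(R2, b3): Player 1 gets -3, best alternative -5; Player 2 gets 4, best alternative 1. No profitable deviation — NE.
(R2, b4): Player 1 can switch to R1 (-6 → 7). Not NE.
(R3, b1): Player 1 can switch to R1 (-1 → 8). Not NE.
(R3, b2): Player 1 gets 9, best alternative 5; Player 2 gets 8, best alternative 7. No profitable deviation — NE.
(R3, b3): Player 1 can switch to R2 (-8 → -3). Not NE.
(The remaining 5 profiles each have a profitable deviation by the same check.)

The pure Nash equilibria are (R1, b1); (R2, b3); (R3, b2).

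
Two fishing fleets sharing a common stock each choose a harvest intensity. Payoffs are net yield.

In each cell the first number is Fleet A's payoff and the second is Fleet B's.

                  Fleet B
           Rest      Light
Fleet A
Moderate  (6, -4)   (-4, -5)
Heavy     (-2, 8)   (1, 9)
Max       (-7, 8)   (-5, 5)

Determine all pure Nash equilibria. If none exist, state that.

(Moderate, Rest), (Heavy, Light)

(Moderate, Rest): Fleet A gets 6, best alternative -2; Fleet B gets -4, best alternative -5. No profitable deviation — NE.
(Moderate, Light): Fleet A can switch to Heavy (-4 → 1). Not NE.
(Heavy, Rest): Fleet A can switch to Moderate (-2 → 6). Not NE.
(Heavy, Light): Fleet A gets 1, best alternative -4; Fleet B gets 9, best alternative 8. No profitable deviation — NE.
(Max, Rest): Fleet A can switch to Moderate (-7 → 6). Not NE.
(Max, Light): Fleet A can switch to Moderate (-5 → -4). Not NE.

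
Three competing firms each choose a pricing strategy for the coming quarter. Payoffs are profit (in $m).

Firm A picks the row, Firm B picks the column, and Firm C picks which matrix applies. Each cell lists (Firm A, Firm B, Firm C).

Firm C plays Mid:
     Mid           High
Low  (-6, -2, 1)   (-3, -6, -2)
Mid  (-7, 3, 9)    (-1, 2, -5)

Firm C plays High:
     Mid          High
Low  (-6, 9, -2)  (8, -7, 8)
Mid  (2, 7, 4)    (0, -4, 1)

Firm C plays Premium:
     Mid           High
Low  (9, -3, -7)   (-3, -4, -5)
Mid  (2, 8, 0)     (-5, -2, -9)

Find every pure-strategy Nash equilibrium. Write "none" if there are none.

For each strategy profile, look for a profitable unilateral deviation.
(Low, Mid, Mid): Firm A gets -6, best alternative -7; Firm B gets -2, best alternative -6; Firm C gets 1, best alternative -2. No profitable deviation — NE.
(Low, Mid, High): Firm A can switch to Mid (-6 → 2). Not NE.
(Low, Mid, Premium): Firm C can switch to Mid (-7 → 1). Not NE.
(Low, High, Mid): Firm A can switch to Mid (-3 → -1). Not NE.
(Low, High, High): Firm B can switch to Mid (-7 → 9). Not NE.
(Low, High, Premium): Firm B can switch to Mid (-4 → -3). Not NE.
(Mid, Mid, Mid): Firm A can switch to Low (-7 → -6). Not NE.
(The remaining 5 profiles each have a profitable deviation by the same check.)

The unique pure-strategy Nash equilibrium is (Low, Mid, Mid).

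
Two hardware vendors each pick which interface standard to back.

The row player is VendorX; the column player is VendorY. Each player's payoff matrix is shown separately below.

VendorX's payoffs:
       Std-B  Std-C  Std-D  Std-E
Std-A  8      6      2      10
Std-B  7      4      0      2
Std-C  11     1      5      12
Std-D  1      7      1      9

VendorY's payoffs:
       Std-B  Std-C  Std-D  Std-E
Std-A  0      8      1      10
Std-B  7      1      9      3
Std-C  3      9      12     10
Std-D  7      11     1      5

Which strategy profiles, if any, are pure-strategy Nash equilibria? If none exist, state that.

The pure Nash equilibria are (Std-C, Std-D), (Std-D, Std-C).

VendorX against Std-B: payoffs 8, 7, 11, 1 → best response Std-C.
VendorX against Std-C: payoffs 6, 4, 1, 7 → best response Std-D.
VendorX against Std-D: payoffs 2, 0, 5, 1 → best response Std-C.
VendorX against Std-E: payoffs 10, 2, 12, 9 → best response Std-C.
VendorY against Std-A: payoffs 0, 8, 1, 10 → best response Std-E.
VendorY against Std-B: payoffs 7, 1, 9, 3 → best response Std-D.
VendorY against Std-C: payoffs 3, 9, 12, 10 → best response Std-D.
VendorY against Std-D: payoffs 7, 11, 1, 5 → best response Std-C.
Mutual best responses: (Std-C, Std-D); (Std-D, Std-C).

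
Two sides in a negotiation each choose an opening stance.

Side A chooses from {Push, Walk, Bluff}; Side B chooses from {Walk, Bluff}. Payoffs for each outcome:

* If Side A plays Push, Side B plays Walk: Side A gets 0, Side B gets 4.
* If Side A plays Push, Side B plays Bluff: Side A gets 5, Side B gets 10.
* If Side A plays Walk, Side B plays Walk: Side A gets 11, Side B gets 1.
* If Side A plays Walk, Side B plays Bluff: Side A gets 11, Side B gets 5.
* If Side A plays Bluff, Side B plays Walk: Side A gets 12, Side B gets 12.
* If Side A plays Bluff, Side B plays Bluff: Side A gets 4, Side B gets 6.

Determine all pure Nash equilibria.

Side A against Walk: payoffs 0, 11, 12 → best response Bluff.
Side A against Bluff: payoffs 5, 11, 4 → best response Walk.
Side B against Push: payoffs 4, 10 → best response Bluff.
Side B against Walk: payoffs 1, 5 → best response Bluff.
Side B against Bluff: payoffs 12, 6 → best response Walk.
Mutual best responses: (Walk, Bluff); (Bluff, Walk).

The pure Nash equilibria are (Walk, Bluff); (Bluff, Walk).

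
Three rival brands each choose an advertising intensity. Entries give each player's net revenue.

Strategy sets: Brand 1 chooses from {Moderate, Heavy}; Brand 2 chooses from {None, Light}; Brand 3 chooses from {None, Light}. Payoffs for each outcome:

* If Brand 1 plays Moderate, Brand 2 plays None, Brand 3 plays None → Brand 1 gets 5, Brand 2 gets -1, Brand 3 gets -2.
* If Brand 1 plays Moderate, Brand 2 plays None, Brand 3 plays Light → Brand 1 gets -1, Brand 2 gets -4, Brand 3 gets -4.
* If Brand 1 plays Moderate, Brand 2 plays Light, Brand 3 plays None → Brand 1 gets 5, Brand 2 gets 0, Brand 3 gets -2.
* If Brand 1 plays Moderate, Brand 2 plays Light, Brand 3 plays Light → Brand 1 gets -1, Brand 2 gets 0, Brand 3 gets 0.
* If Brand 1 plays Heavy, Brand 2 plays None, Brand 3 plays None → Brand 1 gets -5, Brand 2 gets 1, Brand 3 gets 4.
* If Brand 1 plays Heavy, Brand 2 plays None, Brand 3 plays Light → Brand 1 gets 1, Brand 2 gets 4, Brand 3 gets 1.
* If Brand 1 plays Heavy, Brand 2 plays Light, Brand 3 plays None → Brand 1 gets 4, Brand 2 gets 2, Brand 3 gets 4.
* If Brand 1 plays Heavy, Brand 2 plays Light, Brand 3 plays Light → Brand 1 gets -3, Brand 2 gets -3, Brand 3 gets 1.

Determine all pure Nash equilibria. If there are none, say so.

(Moderate, None, None): Brand 2 can switch to Light (-1 → 0). Not NE.
(Moderate, None, Light): Brand 1 can switch to Heavy (-1 → 1). Not NE.
(Moderate, Light, None): Brand 3 can switch to Light (-2 → 0). Not NE.
(Moderate, Light, Light): Brand 1 gets -1, best alternative -3; Brand 2 gets 0, best alternative -4; Brand 3 gets 0, best alternative -2. No profitable deviation — NE.
(Heavy, None, None): Brand 1 can switch to Moderate (-5 → 5). Not NE.
(Heavy, None, Light): Brand 3 can switch to None (1 → 4). Not NE.
(Heavy, Light, None): Brand 1 can switch to Moderate (4 → 5). Not NE.
(Heavy, Light, Light): Brand 1 can switch to Moderate (-3 → -1). Not NE.

(Moderate, Light, Light)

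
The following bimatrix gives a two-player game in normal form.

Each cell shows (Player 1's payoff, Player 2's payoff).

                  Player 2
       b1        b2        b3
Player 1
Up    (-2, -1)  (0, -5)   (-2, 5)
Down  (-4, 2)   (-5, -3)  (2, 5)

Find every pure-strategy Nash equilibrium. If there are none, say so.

Player 1 against b1: payoffs -2, -4 → best response Up.
Player 1 against b2: payoffs 0, -5 → best response Up.
Player 1 against b3: payoffs -2, 2 → best response Down.
Player 2 against Up: payoffs -1, -5, 5 → best response b3.
Player 2 against Down: payoffs 2, -3, 5 → best response b3.
Mutual best responses: (Down, b3).

The unique pure-strategy Nash equilibrium is (Down, b3).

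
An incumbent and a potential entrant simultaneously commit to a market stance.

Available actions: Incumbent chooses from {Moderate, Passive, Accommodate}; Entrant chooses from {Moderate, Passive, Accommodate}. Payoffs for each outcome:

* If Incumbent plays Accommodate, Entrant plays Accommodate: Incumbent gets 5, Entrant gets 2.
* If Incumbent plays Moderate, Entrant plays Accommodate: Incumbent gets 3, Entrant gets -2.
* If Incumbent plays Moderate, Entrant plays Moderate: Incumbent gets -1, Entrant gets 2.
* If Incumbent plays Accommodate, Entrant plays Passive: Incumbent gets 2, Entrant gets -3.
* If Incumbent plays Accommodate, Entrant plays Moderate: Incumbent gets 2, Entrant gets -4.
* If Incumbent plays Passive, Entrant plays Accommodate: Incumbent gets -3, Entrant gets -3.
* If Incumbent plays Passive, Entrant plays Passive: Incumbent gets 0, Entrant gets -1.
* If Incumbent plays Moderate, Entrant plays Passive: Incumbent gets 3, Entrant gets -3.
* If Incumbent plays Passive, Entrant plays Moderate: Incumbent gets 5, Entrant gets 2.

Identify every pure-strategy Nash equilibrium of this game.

(Passive, Moderate), (Accommodate, Accommodate)

For each player, find the best response to each opponent profile; mutual best responses are the pure NE.
Incumbent against Moderate: payoffs -1, 5, 2 → best response Passive.
Incumbent against Passive: payoffs 3, 0, 2 → best response Moderate.
Incumbent against Accommodate: payoffs 3, -3, 5 → best response Accommodate.
Entrant against Moderate: payoffs 2, -3, -2 → best response Moderate.
Entrant against Passive: payoffs 2, -1, -3 → best response Moderate.
Entrant against Accommodate: payoffs -4, -3, 2 → best response Accommodate.
Mutual best responses: (Passive, Moderate); (Accommodate, Accommodate).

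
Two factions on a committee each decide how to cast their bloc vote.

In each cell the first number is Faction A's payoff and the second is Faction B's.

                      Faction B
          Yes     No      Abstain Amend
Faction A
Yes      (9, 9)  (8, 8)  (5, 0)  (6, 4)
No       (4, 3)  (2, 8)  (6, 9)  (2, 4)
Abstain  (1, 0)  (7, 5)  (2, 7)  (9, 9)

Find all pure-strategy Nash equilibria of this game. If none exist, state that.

Pure-strategy Nash equilibria: (Yes, Yes), (No, Abstain), (Abstain, Amend)

(Yes, Yes): Faction A gets 9, best alternative 4; Faction B gets 9, best alternative 8. No profitable deviation — NE.
(Yes, No): Faction B can switch to Yes (8 → 9). Not NE.
(Yes, Abstain): Faction A can switch to No (5 → 6). Not NE.
(Yes, Amend): Faction A can switch to Abstain (6 → 9). Not NE.
(No, Yes): Faction A can switch to Yes (4 → 9). Not NE.
(No, No): Faction A can switch to Yes (2 → 8). Not NE.
(No, Abstain): Faction A gets 6, best alternative 5; Faction B gets 9, best alternative 8. No profitable deviation — NE.
(No, Amend): Faction A can switch to Yes (2 → 6). Not NE.
(Abstain, Yes): Faction A can switch to Yes (1 → 9). Not NE.
(Abstain, No): Faction A can switch to Yes (7 → 8). Not NE.
(Abstain, Abstain): Faction A can switch to Yes (2 → 5). Not NE.
(Abstain, Amend): Faction A gets 9, best alternative 6; Faction B gets 9, best alternative 7. No profitable deviation — NE.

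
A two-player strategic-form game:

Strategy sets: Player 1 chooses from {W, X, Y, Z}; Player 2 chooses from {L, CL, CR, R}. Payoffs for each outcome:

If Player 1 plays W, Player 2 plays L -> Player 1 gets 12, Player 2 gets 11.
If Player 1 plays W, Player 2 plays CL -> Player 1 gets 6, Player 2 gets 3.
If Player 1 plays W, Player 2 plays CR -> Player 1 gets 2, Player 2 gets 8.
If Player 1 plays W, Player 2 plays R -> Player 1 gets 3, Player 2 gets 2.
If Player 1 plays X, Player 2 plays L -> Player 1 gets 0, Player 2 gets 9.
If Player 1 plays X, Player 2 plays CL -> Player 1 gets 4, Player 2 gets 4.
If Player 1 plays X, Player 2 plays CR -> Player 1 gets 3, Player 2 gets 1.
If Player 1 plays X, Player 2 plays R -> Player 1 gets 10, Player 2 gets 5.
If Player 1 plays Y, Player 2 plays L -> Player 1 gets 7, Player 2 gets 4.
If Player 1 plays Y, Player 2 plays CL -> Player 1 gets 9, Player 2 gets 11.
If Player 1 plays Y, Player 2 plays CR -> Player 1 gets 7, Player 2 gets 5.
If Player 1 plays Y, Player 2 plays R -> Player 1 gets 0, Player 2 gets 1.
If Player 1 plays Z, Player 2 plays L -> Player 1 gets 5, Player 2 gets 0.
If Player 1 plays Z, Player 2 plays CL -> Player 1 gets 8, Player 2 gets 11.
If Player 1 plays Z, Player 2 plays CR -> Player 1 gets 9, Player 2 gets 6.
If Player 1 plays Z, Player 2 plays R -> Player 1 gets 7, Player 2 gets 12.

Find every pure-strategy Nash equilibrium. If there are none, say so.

(W, L): Player 1 gets 12, best alternative 7; Player 2 gets 11, best alternative 8. No profitable deviation — NE.
(W, CL): Player 1 can switch to Y (6 → 9). Not NE.
(W, CR): Player 1 can switch to X (2 → 3). Not NE.
(W, R): Player 1 can switch to X (3 → 10). Not NE.
(X, L): Player 1 can switch to W (0 → 12). Not NE.
(X, CL): Player 1 can switch to W (4 → 6). Not NE.
(X, CR): Player 1 can switch to Y (3 → 7). Not NE.
(X, R): Player 2 can switch to L (5 → 9). Not NE.
(Y, L): Player 1 can switch to W (7 → 12). Not NE.
(Y, CL): Player 1 gets 9, best alternative 8; Player 2 gets 11, best alternative 5. No profitable deviation — NE.
(Y, CR): Player 1 can switch to Z (7 → 9). Not NE.
(Y, R): Player 1 can switch to W (0 → 3). Not NE.
(Z, L): Player 1 can switch to W (5 → 12). Not NE.
(Z, CL): Player 1 can switch to Y (8 → 9). Not NE.
(The remaining 2 profiles each have a profitable deviation by the same check.)

Pure-strategy Nash equilibria: (W, L); (Y, CL)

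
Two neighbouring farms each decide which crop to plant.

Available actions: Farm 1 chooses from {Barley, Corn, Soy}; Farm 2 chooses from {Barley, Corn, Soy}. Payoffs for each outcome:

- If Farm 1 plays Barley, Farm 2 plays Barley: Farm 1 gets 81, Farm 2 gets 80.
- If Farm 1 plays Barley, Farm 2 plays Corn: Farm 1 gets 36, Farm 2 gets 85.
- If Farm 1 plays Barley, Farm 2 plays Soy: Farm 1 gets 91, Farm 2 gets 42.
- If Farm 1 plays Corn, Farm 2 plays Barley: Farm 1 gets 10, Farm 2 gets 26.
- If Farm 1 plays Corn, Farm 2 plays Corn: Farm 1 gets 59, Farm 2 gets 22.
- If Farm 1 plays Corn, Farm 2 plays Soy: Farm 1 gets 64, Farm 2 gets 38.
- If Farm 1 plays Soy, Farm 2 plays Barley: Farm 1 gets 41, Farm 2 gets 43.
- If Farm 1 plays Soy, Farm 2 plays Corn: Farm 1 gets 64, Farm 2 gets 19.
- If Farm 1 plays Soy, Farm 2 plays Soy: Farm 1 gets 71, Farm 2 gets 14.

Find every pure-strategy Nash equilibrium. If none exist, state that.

For each strategy profile, look for a profitable unilateral deviation.
(Barley, Barley): Farm 2 can switch to Corn (80 → 85). Not NE.
(Barley, Corn): Farm 1 can switch to Corn (36 → 59). Not NE.
(Barley, Soy): Farm 2 can switch to Barley (42 → 80). Not NE.
(Corn, Barley): Farm 1 can switch to Barley (10 → 81). Not NE.
(Corn, Corn): Farm 1 can switch to Soy (59 → 64). Not NE.
(Corn, Soy): Farm 1 can switch to Barley (64 → 91). Not NE.
(The remaining 3 profiles each have a profitable deviation by the same check.)

No pure-strategy Nash equilibrium.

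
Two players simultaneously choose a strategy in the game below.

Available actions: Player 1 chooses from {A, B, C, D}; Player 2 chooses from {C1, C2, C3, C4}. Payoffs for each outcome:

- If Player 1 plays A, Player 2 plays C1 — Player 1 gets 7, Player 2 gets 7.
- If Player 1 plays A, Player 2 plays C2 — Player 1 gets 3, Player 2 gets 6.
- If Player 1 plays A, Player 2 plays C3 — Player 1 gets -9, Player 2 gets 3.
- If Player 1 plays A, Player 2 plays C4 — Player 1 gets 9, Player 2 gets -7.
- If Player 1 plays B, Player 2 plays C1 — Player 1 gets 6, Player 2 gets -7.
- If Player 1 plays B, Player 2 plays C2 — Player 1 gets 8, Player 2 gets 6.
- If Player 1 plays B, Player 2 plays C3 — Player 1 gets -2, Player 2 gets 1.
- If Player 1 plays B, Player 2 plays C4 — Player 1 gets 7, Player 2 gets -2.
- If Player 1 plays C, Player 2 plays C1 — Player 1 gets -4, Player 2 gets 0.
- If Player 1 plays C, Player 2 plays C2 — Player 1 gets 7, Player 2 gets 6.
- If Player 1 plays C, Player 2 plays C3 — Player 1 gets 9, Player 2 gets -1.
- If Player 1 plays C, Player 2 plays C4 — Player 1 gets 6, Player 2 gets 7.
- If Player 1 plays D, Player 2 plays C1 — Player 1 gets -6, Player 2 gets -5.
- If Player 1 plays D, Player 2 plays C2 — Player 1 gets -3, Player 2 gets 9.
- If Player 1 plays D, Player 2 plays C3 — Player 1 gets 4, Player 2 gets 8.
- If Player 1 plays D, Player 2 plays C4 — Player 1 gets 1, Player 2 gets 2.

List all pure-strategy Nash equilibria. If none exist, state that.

Pure-strategy Nash equilibria: (A, C1); (B, C2)

(A, C1): Player 1 gets 7, best alternative 6; Player 2 gets 7, best alternative 6. No profitable deviation — NE.
(A, C2): Player 1 can switch to B (3 → 8). Not NE.
(A, C3): Player 1 can switch to B (-9 → -2). Not NE.
(A, C4): Player 2 can switch to C1 (-7 → 7). Not NE.
(B, C1): Player 1 can switch to A (6 → 7). Not NE.
(B, C2): Player 1 gets 8, best alternative 7; Player 2 gets 6, best alternative 1. No profitable deviation — NE.
(B, C3): Player 1 can switch to C (-2 → 9). Not NE.
(B, C4): Player 1 can switch to A (7 → 9). Not NE.
(C, C1): Player 1 can switch to A (-4 → 7). Not NE.
(C, C2): Player 1 can switch to B (7 → 8). Not NE.
(C, C3): Player 2 can switch to C1 (-1 → 0). Not NE.
(C, C4): Player 1 can switch to A (6 → 9). Not NE.
(The remaining 4 profiles each have a profitable deviation by the same check.)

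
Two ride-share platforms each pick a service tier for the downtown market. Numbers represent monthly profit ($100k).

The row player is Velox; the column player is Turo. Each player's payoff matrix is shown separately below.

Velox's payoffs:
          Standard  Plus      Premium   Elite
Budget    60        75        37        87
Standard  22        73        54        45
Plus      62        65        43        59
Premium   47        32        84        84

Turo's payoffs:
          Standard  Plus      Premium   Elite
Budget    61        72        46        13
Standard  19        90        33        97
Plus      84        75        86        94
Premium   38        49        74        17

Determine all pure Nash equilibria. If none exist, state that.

Pure-strategy Nash equilibria: (Budget, Plus) and (Premium, Premium)

(Budget, Standard): Velox can switch to Plus (60 → 62). Not NE.
(Budget, Plus): Velox gets 75, best alternative 73; Turo gets 72, best alternative 61. No profitable deviation — NE.
(Budget, Premium): Velox can switch to Standard (37 → 54). Not NE.
(Budget, Elite): Turo can switch to Standard (13 → 61). Not NE.
(Standard, Standard): Velox can switch to Budget (22 → 60). Not NE.
(Standard, Plus): Velox can switch to Budget (73 → 75). Not NE.
(Standard, Premium): Velox can switch to Premium (54 → 84). Not NE.
(Standard, Elite): Velox can switch to Budget (45 → 87). Not NE.
(Plus, Standard): Turo can switch to Premium (84 → 86). Not NE.
(Plus, Plus): Velox can switch to Budget (65 → 75). Not NE.
(Plus, Premium): Velox can switch to Standard (43 → 54). Not NE.
(Plus, Elite): Velox can switch to Budget (59 → 87). Not NE.
(Premium, Standard): Velox can switch to Budget (47 → 60). Not NE.
(Premium, Premium): Velox gets 84, best alternative 54; Turo gets 74, best alternative 49. No profitable deviation — NE.
(The remaining 2 profiles each have a profitable deviation by the same check.)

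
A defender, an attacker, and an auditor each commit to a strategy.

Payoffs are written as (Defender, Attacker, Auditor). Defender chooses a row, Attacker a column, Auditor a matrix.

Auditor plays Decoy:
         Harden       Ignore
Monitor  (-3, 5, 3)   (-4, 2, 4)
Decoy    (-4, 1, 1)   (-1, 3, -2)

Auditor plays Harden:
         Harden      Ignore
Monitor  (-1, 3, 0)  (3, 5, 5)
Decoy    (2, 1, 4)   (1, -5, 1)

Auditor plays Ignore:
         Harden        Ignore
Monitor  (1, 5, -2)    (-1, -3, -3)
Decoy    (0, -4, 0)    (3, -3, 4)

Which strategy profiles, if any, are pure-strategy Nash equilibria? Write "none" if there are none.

Defender against (Harden, Decoy): payoffs -3, -4 → best response Monitor.
Defender against (Harden, Harden): payoffs -1, 2 → best response Decoy.
Defender against (Harden, Ignore): payoffs 1, 0 → best response Monitor.
Defender against (Ignore, Decoy): payoffs -4, -1 → best response Decoy.
Defender against (Ignore, Harden): payoffs 3, 1 → best response Monitor.
Defender against (Ignore, Ignore): payoffs -1, 3 → best response Decoy.
Attacker against (Monitor, Decoy): payoffs 5, 2 → best response Harden.
Attacker against (Monitor, Harden): payoffs 3, 5 → best response Ignore.
Attacker against (Monitor, Ignore): payoffs 5, -3 → best response Harden.
Attacker against (Decoy, Decoy): payoffs 1, 3 → best response Ignore.
Attacker against (Decoy, Harden): payoffs 1, -5 → best response Harden.
Attacker against (Decoy, Ignore): payoffs -4, -3 → best response Ignore.
Auditor against (Monitor, Harden): payoffs 3, 0, -2 → best response Decoy.
Auditor against (Monitor, Ignore): payoffs 4, 5, -3 → best response Harden.
Auditor against (Decoy, Harden): payoffs 1, 4, 0 → best response Harden.
Auditor against (Decoy, Ignore): payoffs -2, 1, 4 → best response Ignore.
Mutual best responses: (Monitor, Harden, Decoy); (Monitor, Ignore, Harden); (Decoy, Harden, Harden); (Decoy, Ignore, Ignore).

The pure Nash equilibria are (Monitor, Harden, Decoy), (Monitor, Ignore, Harden), (Decoy, Harden, Harden), (Decoy, Ignore, Ignore).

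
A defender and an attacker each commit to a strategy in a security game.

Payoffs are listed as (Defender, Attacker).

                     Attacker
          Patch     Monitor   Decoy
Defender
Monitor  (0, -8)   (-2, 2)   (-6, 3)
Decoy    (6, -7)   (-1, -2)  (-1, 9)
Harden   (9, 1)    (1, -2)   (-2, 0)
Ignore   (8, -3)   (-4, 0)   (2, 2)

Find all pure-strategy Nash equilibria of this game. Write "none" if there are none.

(Monitor, Patch): Defender can switch to Decoy (0 → 6). Not NE.
(Monitor, Monitor): Defender can switch to Decoy (-2 → -1). Not NE.
(Monitor, Decoy): Defender can switch to Decoy (-6 → -1). Not NE.
(Decoy, Patch): Defender can switch to Harden (6 → 9). Not NE.
(Decoy, Monitor): Defender can switch to Harden (-1 → 1). Not NE.
(Decoy, Decoy): Defender can switch to Ignore (-1 → 2). Not NE.
(Harden, Patch): Defender gets 9, best alternative 8; Attacker gets 1, best alternative 0. No profitable deviation — NE.
(Harden, Monitor): Attacker can switch to Patch (-2 → 1). Not NE.
(Harden, Decoy): Defender can switch to Decoy (-2 → -1). Not NE.
(Ignore, Patch): Defender can switch to Harden (8 → 9). Not NE.
(Ignore, Monitor): Defender can switch to Monitor (-4 → -2). Not NE.
(Ignore, Decoy): Defender gets 2, best alternative -1; Attacker gets 2, best alternative 0. No profitable deviation — NE.

Pure-strategy Nash equilibria: (Harden, Patch); (Ignore, Decoy)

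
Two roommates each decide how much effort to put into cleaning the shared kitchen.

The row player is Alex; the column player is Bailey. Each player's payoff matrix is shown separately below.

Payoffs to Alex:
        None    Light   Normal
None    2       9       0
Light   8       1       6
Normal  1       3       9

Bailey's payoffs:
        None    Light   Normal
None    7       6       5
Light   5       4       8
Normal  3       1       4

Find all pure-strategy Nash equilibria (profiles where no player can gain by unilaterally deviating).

Mark each player's best response to every combination of opponents' strategies; a profile where every player is best-responding is a pure Nash equilibrium.
Alex against None: payoffs 2, 8, 1 → best response Light.
Alex against Light: payoffs 9, 1, 3 → best response None.
Alex against Normal: payoffs 0, 6, 9 → best response Normal.
Bailey against None: payoffs 7, 6, 5 → best response None.
Bailey against Light: payoffs 5, 4, 8 → best response Normal.
Bailey against Normal: payoffs 3, 1, 4 → best response Normal.
Mutual best responses: (Normal, Normal).

Pure NE: (Normal, Normal)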